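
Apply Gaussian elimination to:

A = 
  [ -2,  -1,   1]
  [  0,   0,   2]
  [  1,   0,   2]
Row operations:
R3 → R3 + (1/2)·R1
Swap R2 ↔ R3

Resulting echelon form:
REF = 
  [  -2,   -1,    1]
  [   0, -1/2,  5/2]
  [   0,    0,    2]

Rank = 3 (number of non-zero pivot rows).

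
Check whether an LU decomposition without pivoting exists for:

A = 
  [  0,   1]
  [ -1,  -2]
No.
A[1,1] = 0 but A[2,1] = -1 ≠ 0. Any LU with L unit lower triangular has (LU)[1,1] = U[1,1] and (LU)[2,1] = L[2,1]·U[1,1]; matching A forces U[1,1] = 0, which then forces (LU)[2,1] = 0 ≠ -1. A row swap (pivoting) is required.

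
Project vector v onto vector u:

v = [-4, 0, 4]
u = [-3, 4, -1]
proj_u(v) = [-12/13, 16/13, -4/13]

v·u = (-4)(-3) + (0)(4) + (4)(-1) = 8
u·u = (-3)² + (4)² + (-1)² = 26
proj_u(v) = (v·u / u·u) × u = (8/26) × u = (4/13) × u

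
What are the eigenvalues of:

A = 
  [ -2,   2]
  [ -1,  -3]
λ = (-5 + i√7)/2, (-5 - i√7)/2  (≈ -2.5 + 1.323i, -2.5 - 1.323i)

tr(A) = -5, det(A) = 8
Characteristic polynomial: λ² - tr(A)λ + det(A) = λ² + 5λ + 8
λ² + 5λ + 8 = 0  ⇒  λ = (-5 ± √((5)² - 4·(8)))/2 = (-5 ± √(-7))/2
  = (-5 + i√7)/2,  (-5 - i√7)/2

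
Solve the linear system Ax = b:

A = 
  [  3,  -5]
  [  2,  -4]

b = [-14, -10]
x = [-3, 1]

Row reduce the augmented matrix [A|b]:
R2 → R2 - (2/3)·R1
REF = 
  [   3,   -5,  -14]
  [   0, -2/3, -2/3]

Back-substitution:
x₂ = (-2/3) / (-2/3) = 1
x₁ = (-14 - (-5)(1)) / 3 = -3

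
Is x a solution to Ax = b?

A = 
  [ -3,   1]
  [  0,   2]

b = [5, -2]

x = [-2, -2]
No

Ax = [4, -4] ≠ b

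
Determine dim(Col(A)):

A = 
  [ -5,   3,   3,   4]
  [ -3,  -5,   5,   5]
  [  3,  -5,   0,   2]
Row reduce:
R2 → R2 - (3/5)·R1
R3 → R3 + (3/5)·R1
R3 → R3 - (8/17)·R2
REF = 
  [   -5,     3,     3,     4]
  [    0, -34/5,  16/5,  13/5]
  [    0,     0,  5/17, 54/17]
Pivot columns: 1, 2, 3 → 3 pivots.
dim(Col(A)) = number of pivot columns = 3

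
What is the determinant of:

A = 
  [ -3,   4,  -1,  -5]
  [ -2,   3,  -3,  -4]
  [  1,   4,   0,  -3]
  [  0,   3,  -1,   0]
-102

Cofactor expansion along row 1: det(A) = a₁₁M₁₁ - a₁₂M₁₂ + a₁₃M₁₃ - a₁₄M₁₄

M₁₁ = det[[3, -3, -4]; [4, 0, -3]; [3, -1, 0]]
  = (3)·((0)(0) - (-3)(-1)) - (-3)·((4)(0) - (-3)(3)) + (-4)·((4)(-1) - (0)(3))
  = (3)(-3) - (-3)(9) + (-4)(-4)
  = 34
M₁₂ = det[[-2, -3, -4]; [1, 0, -3]; [0, -1, 0]]
  = (-2)·((0)(0) - (-3)(-1)) - (-3)·((1)(0) - (-3)(0)) + (-4)·((1)(-1) - (0)(0))
  = (-2)(-3) - (-3)(0) + (-4)(-1)
  = 10
M₁₃ = det[[-2, 3, -4]; [1, 4, -3]; [0, 3, 0]]
  = (-2)·((4)(0) - (-3)(3)) - (3)·((1)(0) - (-3)(0)) + (-4)·((1)(3) - (4)(0))
  = (-2)(9) - (3)(0) + (-4)(3)
  = -30
M₁₄ = det[[-2, 3, -3]; [1, 4, 0]; [0, 3, -1]]
  = (-2)·((4)(-1) - (0)(3)) - (3)·((1)(-1) - (0)(0)) + (-3)·((1)(3) - (4)(0))
  = (-2)(-4) - (3)(-1) + (-3)(3)
  = 2

det(A) = (-3)(34) - (4)(10) + (-1)(-30) - (-5)(2) = -102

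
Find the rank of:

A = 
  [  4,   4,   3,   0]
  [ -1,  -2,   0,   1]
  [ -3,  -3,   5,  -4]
Row reduce:
R2 → R2 + (1/4)·R1
R3 → R3 + (3/4)·R1
REF = 
  [   4,    4,    3,    0]
  [   0,   -1,  3/4,    1]
  [   0,    0, 29/4,   -4]
Pivot columns: 1, 2, 3 → 3 pivots.

rank(A) = 3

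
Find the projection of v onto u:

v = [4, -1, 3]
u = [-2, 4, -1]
proj_u(v) = [10/7, -20/7, 5/7]

v·u = (4)(-2) + (-1)(4) + (3)(-1) = -15
u·u = (-2)² + (4)² + (-1)² = 21
proj_u(v) = (v·u / u·u) × u = (-15/21) × u = (-5/7) × u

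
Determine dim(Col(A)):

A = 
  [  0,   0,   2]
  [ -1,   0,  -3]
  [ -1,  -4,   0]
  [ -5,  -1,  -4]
dim(Col(A)) = 3

Row reduce:
Swap R1 ↔ R2
R3 → R3 - (1)·R1
R4 → R4 - (5)·R1
Swap R2 ↔ R3
R4 → R4 - (1/4)·R2
R4 → R4 - (41/8)·R3
REF = 
  [ -1,   0,  -3]
  [  0,  -4,   3]
  [  0,   0,   2]
  [  0,   0,   0]
Pivot columns: 1, 2, 3 → 3 pivots.
dim(Col(A)) = number of pivot columns = 3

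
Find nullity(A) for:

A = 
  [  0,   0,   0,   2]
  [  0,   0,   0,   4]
nullity(A) = 3

Row reduce:
R2 → R2 - (2)·R1
REF = 
  [  0,   0,   0,   2]
  [  0,   0,   0,   0]
Pivot columns: 4 → 1 pivot.
rank(A) = 1, so nullity(A) = 4 - 1 = 3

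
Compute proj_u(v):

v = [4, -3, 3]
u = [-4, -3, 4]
proj_u(v) = [-20/41, -15/41, 20/41]

v·u = (4)(-4) + (-3)(-3) + (3)(4) = 5
u·u = (-4)² + (-3)² + (4)² = 41
proj_u(v) = (v·u / u·u) × u = (5/41) × u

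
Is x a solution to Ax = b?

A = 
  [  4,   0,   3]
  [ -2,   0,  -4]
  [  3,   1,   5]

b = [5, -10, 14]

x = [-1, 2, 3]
Yes

Ax = [5, -10, 14] = b ✓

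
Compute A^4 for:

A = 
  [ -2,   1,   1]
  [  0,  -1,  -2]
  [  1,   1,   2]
A^4 = 
  [ 29, -12, -12]
  [ -8,   1,   0]
  [ -4,   4,   5]

A² = A·A:
A²[1,1] = (-2)(-2) + (1)(0) + (1)(1) = 5
A²[1,2] = (-2)(1) + (1)(-1) + (1)(1) = -2
A²[1,3] = (-2)(1) + (1)(-2) + (1)(2) = -2
A²[2,1] = (0)(-2) + (-1)(0) + (-2)(1) = -2
A²[2,2] = (0)(1) + (-1)(-1) + (-2)(1) = -1
A²[2,3] = (0)(1) + (-1)(-2) + (-2)(2) = -2
A²[3,1] = (1)(-2) + (1)(0) + (2)(1) = 0
A²[3,2] = (1)(1) + (1)(-1) + (2)(1) = 2
A²[3,3] = (1)(1) + (1)(-2) + (2)(2) = 3
A² = 
  [  5,  -2,  -2]
  [ -2,  -1,  -2]
  [  0,   2,   3]

A^3 = A^2·A:
A^3[1,1] = (5)(-2) + (-2)(0) + (-2)(1) = -12
A^3[1,2] = (5)(1) + (-2)(-1) + (-2)(1) = 5
A^3[1,3] = (5)(1) + (-2)(-2) + (-2)(2) = 5
A^3[2,1] = (-2)(-2) + (-1)(0) + (-2)(1) = 2
A^3[2,2] = (-2)(1) + (-1)(-1) + (-2)(1) = -3
A^3[2,3] = (-2)(1) + (-1)(-2) + (-2)(2) = -4
A^3[3,1] = (0)(-2) + (2)(0) + (3)(1) = 3
A^3[3,2] = (0)(1) + (2)(-1) + (3)(1) = 1
A^3[3,3] = (0)(1) + (2)(-2) + (3)(2) = 2
A^3 = 
  [-12,   5,   5]
  [  2,  -3,  -4]
  [  3,   1,   2]

A^4 = A^3·A:
A^4[1,1] = (-12)(-2) + (5)(0) + (5)(1) = 29
A^4[1,2] = (-12)(1) + (5)(-1) + (5)(1) = -12
A^4[1,3] = (-12)(1) + (5)(-2) + (5)(2) = -12
A^4[2,1] = (2)(-2) + (-3)(0) + (-4)(1) = -8
A^4[2,2] = (2)(1) + (-3)(-1) + (-4)(1) = 1
A^4[2,3] = (2)(1) + (-3)(-2) + (-4)(2) = 0
A^4[3,1] = (3)(-2) + (1)(0) + (2)(1) = -4
A^4[3,2] = (3)(1) + (1)(-1) + (2)(1) = 4
A^4[3,3] = (3)(1) + (1)(-2) + (2)(2) = 5
A^4 = 
  [ 29, -12, -12]
  [ -8,   1,   0]
  [ -4,   4,   5]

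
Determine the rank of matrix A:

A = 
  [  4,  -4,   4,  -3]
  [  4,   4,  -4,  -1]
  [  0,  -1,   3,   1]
rank(A) = 3

Row reduce:
R2 → R2 - (1)·R1
R3 → R3 + (1/8)·R2
REF = 
  [  4,  -4,   4,  -3]
  [  0,   8,  -8,   2]
  [  0,   0,   2, 5/4]
Pivot columns: 1, 2, 3 → 3 pivots.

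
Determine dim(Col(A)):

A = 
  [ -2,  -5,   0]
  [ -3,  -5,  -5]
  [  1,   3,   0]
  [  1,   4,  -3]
dim(Col(A)) = 3

Row reduce:
R2 → R2 - (3/2)·R1
R3 → R3 + (1/2)·R1
R4 → R4 + (1/2)·R1
R3 → R3 - (1/5)·R2
R4 → R4 - (3/5)·R2
REF = 
  [ -2,  -5,   0]
  [  0, 5/2,  -5]
  [  0,   0,   1]
  [  0,   0,   0]
Pivot columns: 1, 2, 3 → 3 pivots.
dim(Col(A)) = number of pivot columns = 3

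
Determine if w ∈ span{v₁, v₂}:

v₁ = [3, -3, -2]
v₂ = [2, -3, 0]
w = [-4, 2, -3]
No

Form the augmented matrix and row-reduce:
[v₁|v₂|w] = 
  [  3,   2,  -4]
  [ -3,  -3,   2]
  [ -2,   0,  -3]
R2 → R2 + (1)·R1
R3 → R3 + (2/3)·R1
R3 → R3 + (4/3)·R2
REF = 
  [    3,     2,    -4]
  [    0,    -1,    -2]
  [    0,     0, -25/3]

Row 3 reads [0 0 | -25/3], i.e. 0 = -25/3, so the system is inconsistent and w ∉ span{v₁, v₂}.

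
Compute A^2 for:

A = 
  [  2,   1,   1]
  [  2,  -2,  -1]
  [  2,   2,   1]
A² = A·A:
A²[1,1] = (2)(2) + (1)(2) + (1)(2) = 8
A²[1,2] = (2)(1) + (1)(-2) + (1)(2) = 2
A²[1,3] = (2)(1) + (1)(-1) + (1)(1) = 2
A²[2,1] = (2)(2) + (-2)(2) + (-1)(2) = -2
A²[2,2] = (2)(1) + (-2)(-2) + (-1)(2) = 4
A²[2,3] = (2)(1) + (-2)(-1) + (-1)(1) = 3
A²[3,1] = (2)(2) + (2)(2) + (1)(2) = 10
A²[3,2] = (2)(1) + (2)(-2) + (1)(2) = 0
A²[3,3] = (2)(1) + (2)(-1) + (1)(1) = 1
A² = 
  [  8,   2,   2]
  [ -2,   4,   3]
  [ 10,   0,   1]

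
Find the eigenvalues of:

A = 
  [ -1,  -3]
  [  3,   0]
tr(A) = -1, det(A) = 9
Characteristic polynomial: λ² - tr(A)λ + det(A) = λ² + λ + 9
λ² + λ + 9 = 0  ⇒  λ = (-1 ± √((1)² - 4·(9)))/2 = (-1 ± √(-35))/2
  = (-1 + i√35)/2,  (-1 - i√35)/2

λ = (-1 + i√35)/2, (-1 - i√35)/2  (≈ -0.5 + 2.958i, -0.5 - 2.958i)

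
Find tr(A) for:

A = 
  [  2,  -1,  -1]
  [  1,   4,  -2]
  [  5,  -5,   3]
9

tr(A) = 2 + 4 + 3 = 9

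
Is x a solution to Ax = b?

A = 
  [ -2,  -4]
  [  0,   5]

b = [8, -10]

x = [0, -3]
No

Ax = [12, -15] ≠ b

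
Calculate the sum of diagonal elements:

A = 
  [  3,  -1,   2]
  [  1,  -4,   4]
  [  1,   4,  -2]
-3

tr(A) = 3 + -4 + -2 = -3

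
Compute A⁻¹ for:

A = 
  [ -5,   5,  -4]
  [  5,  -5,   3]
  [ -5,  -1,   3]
det(A) = (-5)·((-5)(3) - (3)(-1)) - (5)·((5)(3) - (3)(-5)) + (-4)·((5)(-1) - (-5)(-5))
  = (-5)(-12) - (5)(30) + (-4)(-30)
  = 30
det(A) = 30 ≠ 0, so A is invertible.

Cofactors Cᵢⱼ = (-1)ⁱ⁺ʲ·Mᵢⱼ:
C = 
  [-12, -30, -30]
  [-11, -35, -30]
  [ -5,  -5,   0]

adj(A) = Cᵀ:
adj(A) = 
  [-12, -11,  -5]
  [-30, -35,  -5]
  [-30, -30,   0]

A⁻¹ = (1/30) · adj(A):
A⁻¹ = 
  [  -2/5, -11/30,   -1/6]
  [    -1,   -7/6,   -1/6]
  [    -1,     -1,      0]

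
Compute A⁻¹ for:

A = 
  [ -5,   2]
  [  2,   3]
det(A) = (-5)(3) - (2)(2) = -19
For a 2×2 matrix, A⁻¹ = (1/det(A)) · [[d, -b], [-c, a]]
    = (-1/19) · [[3, -2], [-2, -5]]

A⁻¹ = 
  [-3/19,  2/19]
  [ 2/19,  5/19]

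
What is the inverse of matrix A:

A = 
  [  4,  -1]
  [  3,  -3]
det(A) = (4)(-3) - (-1)(3) = -9
For a 2×2 matrix, A⁻¹ = (1/det(A)) · [[d, -b], [-c, a]]
    = (-1/9) · [[-3, 1], [-3, 4]]

A⁻¹ = 
  [ 1/3, -1/9]
  [ 1/3, -4/9]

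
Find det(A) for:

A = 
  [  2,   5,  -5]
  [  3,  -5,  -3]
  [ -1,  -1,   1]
24

Cofactor expansion along row 1:
det(A) = (2)·((-5)(1) - (-3)(-1)) - (5)·((3)(1) - (-3)(-1)) + (-5)·((3)(-1) - (-5)(-1))
  = (2)(-8) - (5)(0) + (-5)(-8)
  = 24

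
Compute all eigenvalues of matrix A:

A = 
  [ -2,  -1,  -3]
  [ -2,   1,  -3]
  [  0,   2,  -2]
λ = 1, -2 + 2i, -2 - 2i  (≈ 1, -2 + 2i, -2 - 2i)

Characteristic polynomial: det(λI - A) = λ³ + 3λ² + 4λ - 8
Testing integer divisors of the constant term: p(1) = 0, so (λ - 1) is a factor:
p(λ) = (λ - 1)(λ² + 4λ + 8)
λ² + 4λ + 8 = 0  ⇒  λ = (-4 ± √((4)² - 4·(8)))/2 = (-4 ± √(-16))/2
  = -2 + 2i,  -2 - 2i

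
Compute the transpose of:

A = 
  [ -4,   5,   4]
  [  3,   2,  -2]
Aᵀ = 
  [ -4,   3]
  [  5,   2]
  [  4,  -2]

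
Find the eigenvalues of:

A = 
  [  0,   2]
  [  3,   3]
tr(A) = 3, det(A) = -6
Characteristic polynomial: λ² - tr(A)λ + det(A) = λ² - 3λ - 6
λ² - 3λ - 6 = 0  ⇒  λ = (3 ± √((-3)² - 4·(-6)))/2 = (3 ± √(33))/2
  = (3 + √33)/2,  (3 - √33)/2

λ = (3 + √33)/2, (3 - √33)/2  (≈ 4.372, -1.372)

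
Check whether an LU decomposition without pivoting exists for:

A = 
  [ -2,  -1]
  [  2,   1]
Yes.
A[1,1] = -2 ≠ 0, so Gaussian elimination proceeds without a row swap: multiplier ℓ₂₁ = (2)/(-2) = -1, and U[2,2] = 1 - (-1)(-1) = 0.
L = 
  [  1,   0]
  [ -1,   1]
U = 
  [ -2,  -1]
  [  0,   0]
Check row 2 of LU: [(-1)(-2), (-1)(-1) + 0] = [2, 1] = row 2 of A ✓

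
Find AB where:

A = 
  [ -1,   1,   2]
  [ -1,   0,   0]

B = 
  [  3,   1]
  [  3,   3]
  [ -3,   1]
AB = 
  [ -6,   4]
  [ -3,  -1]

A is 2×3 and B is 3×2, so AB is 2×2. Each entry is (row of A)·(column of B):
AB[1,1] = (-1)(3) + (1)(3) + (2)(-3) = -6
AB[1,2] = (-1)(1) + (1)(3) + (2)(1) = 4
AB[2,1] = (-1)(3) + (0)(3) + (0)(-3) = -3
AB[2,2] = (-1)(1) + (0)(3) + (0)(1) = -1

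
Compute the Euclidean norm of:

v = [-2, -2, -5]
5.745

||v||₂ = √((-2)² + (-2)² + (-5)²) = √33 = 5.745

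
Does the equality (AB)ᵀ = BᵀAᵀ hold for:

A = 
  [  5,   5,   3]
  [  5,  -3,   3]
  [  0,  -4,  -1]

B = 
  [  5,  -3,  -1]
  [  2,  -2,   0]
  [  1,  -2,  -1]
Yes

(AB)ᵀ = 
  [ 38,  22,  -9]
  [-31, -15,  10]
  [ -8,  -8,   1]

BᵀAᵀ = 
  [ 38,  22,  -9]
  [-31, -15,  10]
  [ -8,  -8,   1]

Both sides are equal — this is the standard identity (AB)ᵀ = BᵀAᵀ, which holds for all A, B.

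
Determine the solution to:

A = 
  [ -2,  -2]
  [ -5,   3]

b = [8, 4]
x = [-2, -2]

Row reduce the augmented matrix [A|b]:
R2 → R2 - (5/2)·R1
REF = 
  [ -2,  -2,   8]
  [  0,   8, -16]

Back-substitution:
x₂ = (-16) / 8 = -2
x₁ = (8 - (-2)(-2)) / (-2) = -2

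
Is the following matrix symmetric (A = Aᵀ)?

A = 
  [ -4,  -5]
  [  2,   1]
No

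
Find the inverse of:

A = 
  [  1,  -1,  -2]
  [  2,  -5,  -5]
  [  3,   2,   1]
det(A) = (1)·((-5)(1) - (-5)(2)) - (-1)·((2)(1) - (-5)(3)) + (-2)·((2)(2) - (-5)(3))
  = (1)(5) - (-1)(17) + (-2)(19)
  = -16
det(A) = -16 ≠ 0, so A is invertible.

Cofactors Cᵢⱼ = (-1)ⁱ⁺ʲ·Mᵢⱼ:
C = 
  [  5, -17,  19]
  [ -3,   7,  -5]
  [ -5,   1,  -3]

adj(A) = Cᵀ:
adj(A) = 
  [  5,  -3,  -5]
  [-17,   7,   1]
  [ 19,  -5,  -3]

A⁻¹ = (-1/16) · adj(A):
A⁻¹ = 
  [ -5/16,   3/16,   5/16]
  [ 17/16,  -7/16,  -1/16]
  [-19/16,   5/16,   3/16]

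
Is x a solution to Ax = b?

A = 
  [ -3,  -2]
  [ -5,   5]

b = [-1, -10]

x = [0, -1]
No

Ax = [2, -5] ≠ b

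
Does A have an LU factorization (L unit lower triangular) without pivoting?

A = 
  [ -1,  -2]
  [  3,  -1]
Yes.
A[1,1] = -1 ≠ 0, so Gaussian elimination proceeds without a row swap: multiplier ℓ₂₁ = (3)/(-1) = -3, and U[2,2] = -1 - (-3)(-2) = -7.
L = 
  [  1,   0]
  [ -3,   1]
U = 
  [ -1,  -2]
  [  0,  -7]
Check row 2 of LU: [(-3)(-1), (-3)(-2) + (-7)] = [3, -1] = row 2 of A ✓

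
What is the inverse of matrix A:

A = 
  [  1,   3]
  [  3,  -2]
det(A) = (1)(-2) - (3)(3) = -11
For a 2×2 matrix, A⁻¹ = (1/det(A)) · [[d, -b], [-c, a]]
    = (-1/11) · [[-2, -3], [-3, 1]]

A⁻¹ = 
  [ 2/11,  3/11]
  [ 3/11, -1/11]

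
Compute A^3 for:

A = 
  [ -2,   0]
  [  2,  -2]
A^3 = 
  [ -8,   0]
  [ 24,  -8]

A² = A·A:
A²[1,1] = (-2)(-2) + (0)(2) = 4
A²[1,2] = (-2)(0) + (0)(-2) = 0
A²[2,1] = (2)(-2) + (-2)(2) = -8
A²[2,2] = (2)(0) + (-2)(-2) = 4
A² = 
  [  4,   0]
  [ -8,   4]

A^3 = A^2·A:
A^3[1,1] = (4)(-2) + (0)(2) = -8
A^3[1,2] = (4)(0) + (0)(-2) = 0
A^3[2,1] = (-8)(-2) + (4)(2) = 24
A^3[2,2] = (-8)(0) + (4)(-2) = -8
A^3 = 
  [ -8,   0]
  [ 24,  -8]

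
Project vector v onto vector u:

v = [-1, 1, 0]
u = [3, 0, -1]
proj_u(v) = [-9/10, 0, 3/10]

v·u = (-1)(3) + (1)(0) + (0)(-1) = -3
u·u = (3)² + (0)² + (-1)² = 10
proj_u(v) = (v·u / u·u) × u = (-3/10) × u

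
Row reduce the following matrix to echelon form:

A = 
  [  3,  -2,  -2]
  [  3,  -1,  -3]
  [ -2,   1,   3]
Row operations:
R2 → R2 - (1)·R1
R3 → R3 + (2/3)·R1
R3 → R3 + (1/3)·R2

Resulting echelon form:
REF = 
  [  3,  -2,  -2]
  [  0,   1,  -1]
  [  0,   0, 4/3]

Rank = 3 (number of non-zero pivot rows).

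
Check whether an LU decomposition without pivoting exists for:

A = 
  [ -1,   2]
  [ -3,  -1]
Yes.
A[1,1] = -1 ≠ 0, so Gaussian elimination proceeds without a row swap: multiplier ℓ₂₁ = (-3)/(-1) = 3, and U[2,2] = -1 - (3)(2) = -7.
L = 
  [  1,   0]
  [  3,   1]
U = 
  [ -1,   2]
  [  0,  -7]
Check row 2 of LU: [(3)(-1), (3)(2) + (-7)] = [-3, -1] = row 2 of A ✓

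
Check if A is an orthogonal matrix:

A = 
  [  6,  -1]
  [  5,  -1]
No

AᵀA = 
  [ 61, -11]
  [-11,   2]
≠ I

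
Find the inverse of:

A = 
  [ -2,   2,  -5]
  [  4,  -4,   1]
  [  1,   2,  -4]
det(A) = (-2)·((-4)(-4) - (1)(2)) - (2)·((4)(-4) - (1)(1)) + (-5)·((4)(2) - (-4)(1))
  = (-2)(14) - (2)(-17) + (-5)(12)
  = -54
det(A) = -54 ≠ 0, so A is invertible.

Cofactors Cᵢⱼ = (-1)ⁱ⁺ʲ·Mᵢⱼ:
C = 
  [ 14,  17,  12]
  [ -2,  13,   6]
  [-18, -18,   0]

adj(A) = Cᵀ:
adj(A) = 
  [ 14,  -2, -18]
  [ 17,  13, -18]
  [ 12,   6,   0]

A⁻¹ = (-1/54) · adj(A):
A⁻¹ = 
  [ -7/27,   1/27,    1/3]
  [-17/54, -13/54,    1/3]
  [  -2/9,   -1/9,      0]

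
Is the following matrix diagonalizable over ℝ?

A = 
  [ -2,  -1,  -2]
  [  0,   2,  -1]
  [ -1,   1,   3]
No

Characteristic polynomial: det(λI - A) = λ³ - 3λ² - 5λ + 19
By the rational root theorem any rational root is an integer dividing 19; none of those is a root, so p(λ) has no rational roots and hence (being an irreducible cubic) no repeated roots.
Discriminant of the cubic: Δ = -1840
Δ < 0 ⇒ one real eigenvalue and a complex-conjugate pair: λ ≈ -2.396, 2.698 + 0.8063i, 2.698 - 0.8063i
Has complex eigenvalues (not diagonalizable over ℝ).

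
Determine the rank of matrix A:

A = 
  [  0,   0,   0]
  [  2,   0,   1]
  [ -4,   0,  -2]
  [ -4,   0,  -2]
Row reduce:
Swap R1 ↔ R2
R3 → R3 + (2)·R1
R4 → R4 + (2)·R1
REF = 
  [  2,   0,   1]
  [  0,   0,   0]
  [  0,   0,   0]
  [  0,   0,   0]
Pivot columns: 1 → 1 pivot.

rank(A) = 1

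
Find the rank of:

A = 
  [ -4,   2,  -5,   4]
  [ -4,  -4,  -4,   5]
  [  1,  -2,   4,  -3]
Row reduce:
R2 → R2 - (1)·R1
R3 → R3 + (1/4)·R1
R3 → R3 - (1/4)·R2
REF = 
  [  -4,    2,   -5,    4]
  [   0,   -6,    1,    1]
  [   0,    0,  5/2, -9/4]
Pivot columns: 1, 2, 3 → 3 pivots.

rank(A) = 3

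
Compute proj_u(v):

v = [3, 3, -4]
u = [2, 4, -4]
v·u = (3)(2) + (3)(4) + (-4)(-4) = 34
u·u = (2)² + (4)² + (-4)² = 36
proj_u(v) = (v·u / u·u) × u = (34/36) × u = (17/18) × u

proj_u(v) = [17/9, 34/9, -34/9]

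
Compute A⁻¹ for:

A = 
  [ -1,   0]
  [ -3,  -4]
det(A) = (-1)(-4) - (0)(-3) = 4
For a 2×2 matrix, A⁻¹ = (1/det(A)) · [[d, -b], [-c, a]]
    = (1/4) · [[-4, 0], [3, -1]]

A⁻¹ = 
  [  -1,    0]
  [ 3/4, -1/4]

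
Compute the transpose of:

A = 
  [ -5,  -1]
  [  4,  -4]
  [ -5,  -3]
Aᵀ = 
  [ -5,   4,  -5]
  [ -1,  -4,  -3]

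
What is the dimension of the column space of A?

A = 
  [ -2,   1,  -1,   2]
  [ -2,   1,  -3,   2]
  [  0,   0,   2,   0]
dim(Col(A)) = 2

Row reduce:
R2 → R2 - (1)·R1
R3 → R3 + (1)·R2
REF = 
  [ -2,   1,  -1,   2]
  [  0,   0,  -2,   0]
  [  0,   0,   0,   0]
Pivot columns: 1, 3 → 2 pivots.
dim(Col(A)) = number of pivot columns = 2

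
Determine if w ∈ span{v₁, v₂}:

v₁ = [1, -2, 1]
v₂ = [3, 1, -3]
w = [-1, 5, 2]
No

Form the augmented matrix and row-reduce:
[v₁|v₂|w] = 
  [  1,   3,  -1]
  [ -2,   1,   5]
  [  1,  -3,   2]
R2 → R2 + (2)·R1
R3 → R3 - (1)·R1
R3 → R3 + (6/7)·R2
REF = 
  [   1,    3,   -1]
  [   0,    7,    3]
  [   0,    0, 39/7]

Row 3 reads [0 0 | 39/7], i.e. 0 = 39/7, so the system is inconsistent and w ∉ span{v₁, v₂}.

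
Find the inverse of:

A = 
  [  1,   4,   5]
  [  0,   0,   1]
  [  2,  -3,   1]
det(A) = (1)·((0)(1) - (1)(-3)) - (4)·((0)(1) - (1)(2)) + (5)·((0)(-3) - (0)(2))
  = (1)(3) - (4)(-2) + (5)(0)
  = 11
det(A) = 11 ≠ 0, so A is invertible.

Cofactors Cᵢⱼ = (-1)ⁱ⁺ʲ·Mᵢⱼ:
C = 
  [  3,   2,   0]
  [-19,  -9,  11]
  [  4,  -1,   0]

adj(A) = Cᵀ:
adj(A) = 
  [  3, -19,   4]
  [  2,  -9,  -1]
  [  0,  11,   0]

A⁻¹ = (1/11) · adj(A):
A⁻¹ = 
  [  3/11, -19/11,   4/11]
  [  2/11,  -9/11,  -1/11]
  [     0,      1,      0]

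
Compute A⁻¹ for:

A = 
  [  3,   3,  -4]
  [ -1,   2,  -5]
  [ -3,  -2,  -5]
det(A) = (3)·((2)(-5) - (-5)(-2)) - (3)·((-1)(-5) - (-5)(-3)) + (-4)·((-1)(-2) - (2)(-3))
  = (3)(-20) - (3)(-10) + (-4)(8)
  = -62
det(A) = -62 ≠ 0, so A is invertible.

Cofactors Cᵢⱼ = (-1)ⁱ⁺ʲ·Mᵢⱼ:
C = 
  [-20,  10,   8]
  [ 23, -27,  -3]
  [ -7,  19,   9]

adj(A) = Cᵀ:
adj(A) = 
  [-20,  23,  -7]
  [ 10, -27,  19]
  [  8,  -3,   9]

A⁻¹ = (-1/62) · adj(A):
A⁻¹ = 
  [ 10/31, -23/62,   7/62]
  [ -5/31,  27/62, -19/62]
  [ -4/31,   3/62,  -9/62]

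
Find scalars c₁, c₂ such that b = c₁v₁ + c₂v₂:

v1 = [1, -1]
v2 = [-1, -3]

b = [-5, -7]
c1 = -2, c2 = 3

b = -2·v1 + 3·v2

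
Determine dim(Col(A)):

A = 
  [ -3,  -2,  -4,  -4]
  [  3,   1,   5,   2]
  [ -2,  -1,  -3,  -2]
Row reduce:
R2 → R2 + (1)·R1
R3 → R3 - (2/3)·R1
R3 → R3 + (1/3)·R2
REF = 
  [ -3,  -2,  -4,  -4]
  [  0,  -1,   1,  -2]
  [  0,   0,   0,   0]
Pivot columns: 1, 2 → 2 pivots.
dim(Col(A)) = number of pivot columns = 2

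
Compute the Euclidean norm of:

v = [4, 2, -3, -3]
6.164

||v||₂ = √((4)² + (2)² + (-3)² + (-3)²) = √38 = 6.164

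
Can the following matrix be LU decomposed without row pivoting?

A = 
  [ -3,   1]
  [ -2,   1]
Yes.
A[1,1] = -3 ≠ 0, so Gaussian elimination proceeds without a row swap: multiplier ℓ₂₁ = (-2)/(-3) = 2/3, and U[2,2] = 1 - (2/3)(1) = 1/3.
L = 
  [  1,   0]
  [2/3,   1]
U = 
  [ -3,   1]
  [  0, 1/3]
Check row 2 of LU: [(2/3)(-3), (2/3)(1) + (1/3)] = [-2, 1] = row 2 of A ✓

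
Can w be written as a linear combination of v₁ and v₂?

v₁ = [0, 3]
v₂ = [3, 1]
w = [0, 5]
Yes

Form the augmented matrix and row-reduce:
[v₁|v₂|w] = 
  [  0,   3,   0]
  [  3,   1,   5]
Swap R1 ↔ R2
REF = 
  [  3,   1,   5]
  [  0,   3,   0]

No row of the form [0 0 | nonzero], so the system is consistent. Back-substitution gives c₁ = 5/3, c₂ = 0: w = (5/3)·v₁ + (0)·v₂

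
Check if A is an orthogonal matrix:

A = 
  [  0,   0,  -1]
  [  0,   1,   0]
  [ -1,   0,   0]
Yes

AᵀA = 
  [  1,   0,   0]
  [  0,   1,   0]
  [  0,   0,   1]
= I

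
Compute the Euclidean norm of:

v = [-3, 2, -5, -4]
7.348

||v||₂ = √((-3)² + (2)² + (-5)² + (-4)²) = √54 = 7.348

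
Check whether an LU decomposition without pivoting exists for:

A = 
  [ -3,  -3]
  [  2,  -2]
Yes.
A[1,1] = -3 ≠ 0, so Gaussian elimination proceeds without a row swap: multiplier ℓ₂₁ = (2)/(-3) = -2/3, and U[2,2] = -2 - (-2/3)(-3) = -4.
L = 
  [   1,    0]
  [-2/3,    1]
U = 
  [ -3,  -3]
  [  0,  -4]
Check row 2 of LU: [(-2/3)(-3), (-2/3)(-3) + (-4)] = [2, -2] = row 2 of A ✓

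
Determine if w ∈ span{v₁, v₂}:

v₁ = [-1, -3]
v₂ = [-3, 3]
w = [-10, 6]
Yes

Form the augmented matrix and row-reduce:
[v₁|v₂|w] = 
  [ -1,  -3, -10]
  [ -3,   3,   6]
R2 → R2 - (3)·R1
REF = 
  [ -1,  -3, -10]
  [  0,  12,  36]

No row of the form [0 0 | nonzero], so the system is consistent. Back-substitution gives c₁ = 1, c₂ = 3: w = (1)·v₁ + (3)·v₂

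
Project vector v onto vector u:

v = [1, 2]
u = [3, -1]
proj_u(v) = [3/10, -1/10]

v·u = (1)(3) + (2)(-1) = 1
u·u = (3)² + (-1)² = 10
proj_u(v) = (v·u / u·u) × u = (1/10) × u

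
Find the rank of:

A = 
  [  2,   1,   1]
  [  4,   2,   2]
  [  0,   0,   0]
rank(A) = 1

Row reduce:
R2 → R2 - (2)·R1
REF = 
  [  2,   1,   1]
  [  0,   0,   0]
  [  0,   0,   0]
Pivot columns: 1 → 1 pivot.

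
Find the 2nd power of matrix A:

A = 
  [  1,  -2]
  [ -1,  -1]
A² = A·A:
A²[1,1] = (1)(1) + (-2)(-1) = 3
A²[1,2] = (1)(-2) + (-2)(-1) = 0
A²[2,1] = (-1)(1) + (-1)(-1) = 0
A²[2,2] = (-1)(-2) + (-1)(-1) = 3
A² = 
  [  3,   0]
  [  0,   3]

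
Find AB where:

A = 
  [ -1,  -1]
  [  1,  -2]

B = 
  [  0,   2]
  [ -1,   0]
AB = 
  [  1,  -2]
  [  2,   2]

A is 2×2 and B is 2×2, so AB is 2×2. Each entry is (row of A)·(column of B):
AB[1,1] = (-1)(0) + (-1)(-1) = 1
AB[1,2] = (-1)(2) + (-1)(0) = -2
AB[2,1] = (1)(0) + (-2)(-1) = 2
AB[2,2] = (1)(2) + (-2)(0) = 2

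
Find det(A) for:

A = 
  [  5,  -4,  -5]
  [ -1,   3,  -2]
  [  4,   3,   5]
192

Cofactor expansion along row 1:
det(A) = (5)·((3)(5) - (-2)(3)) - (-4)·((-1)(5) - (-2)(4)) + (-5)·((-1)(3) - (3)(4))
  = (5)(21) - (-4)(3) + (-5)(-15)
  = 192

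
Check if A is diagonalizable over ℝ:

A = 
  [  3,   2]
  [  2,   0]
Yes

tr(A) = 3, det(A) = -4
Characteristic polynomial: λ² - tr(A)λ + det(A) = λ² - 3λ - 4
λ² - 3λ - 4 = (λ + 1)(λ - 4)
Eigenvalues: 4, -1
λ=-1: alg. mult. = 1, geom. mult. = 2 - rank(A - (-1)I) = 2 - 1 = 1
λ=4: alg. mult. = 1, geom. mult. = 2 - rank(A - (4)I) = 2 - 1 = 1
Sum of geometric multiplicities equals n, so A has n independent eigenvectors.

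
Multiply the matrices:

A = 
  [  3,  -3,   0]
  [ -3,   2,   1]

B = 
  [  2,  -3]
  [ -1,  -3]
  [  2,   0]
A is 2×3 and B is 3×2, so AB is 2×2. Each entry is (row of A)·(column of B):
AB[1,1] = (3)(2) + (-3)(-1) + (0)(2) = 9
AB[1,2] = (3)(-3) + (-3)(-3) + (0)(0) = 0
AB[2,1] = (-3)(2) + (2)(-1) + (1)(2) = -6
AB[2,2] = (-3)(-3) + (2)(-3) + (1)(0) = 3

AB = 
  [  9,   0]
  [ -6,   3]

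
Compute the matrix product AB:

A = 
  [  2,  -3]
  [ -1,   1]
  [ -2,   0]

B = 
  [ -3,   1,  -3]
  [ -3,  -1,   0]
A is 3×2 and B is 2×3, so AB is 3×3. Each entry is (row of A)·(column of B):
AB[1,1] = (2)(-3) + (-3)(-3) = 3
AB[1,2] = (2)(1) + (-3)(-1) = 5
AB[1,3] = (2)(-3) + (-3)(0) = -6
AB[2,1] = (-1)(-3) + (1)(-3) = 0
AB[2,2] = (-1)(1) + (1)(-1) = -2
AB[2,3] = (-1)(-3) + (1)(0) = 3
AB[3,1] = (-2)(-3) + (0)(-3) = 6
AB[3,2] = (-2)(1) + (0)(-1) = -2
AB[3,3] = (-2)(-3) + (0)(0) = 6

AB = 
  [  3,   5,  -6]
  [  0,  -2,   3]
  [  6,  -2,   6]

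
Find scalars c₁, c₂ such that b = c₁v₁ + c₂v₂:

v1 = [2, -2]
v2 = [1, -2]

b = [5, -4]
c1 = 3, c2 = -1

b = 3·v1 + -1·v2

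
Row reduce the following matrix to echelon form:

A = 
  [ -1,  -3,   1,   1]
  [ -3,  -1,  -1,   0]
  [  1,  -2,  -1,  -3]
Row operations:
R2 → R2 - (3)·R1
R3 → R3 + (1)·R1
R3 → R3 + (5/8)·R2

Resulting echelon form:
REF = 
  [   -1,    -3,     1,     1]
  [    0,     8,    -4,    -3]
  [    0,     0,  -5/2, -31/8]

Rank = 3 (number of non-zero pivot rows).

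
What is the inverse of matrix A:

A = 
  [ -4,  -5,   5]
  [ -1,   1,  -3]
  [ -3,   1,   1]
det(A) = (-4)·((1)(1) - (-3)(1)) - (-5)·((-1)(1) - (-3)(-3)) + (5)·((-1)(1) - (1)(-3))
  = (-4)(4) - (-5)(-10) + (5)(2)
  = -56
det(A) = -56 ≠ 0, so A is invertible.

Cofactors Cᵢⱼ = (-1)ⁱ⁺ʲ·Mᵢⱼ:
C = 
  [  4,  10,   2]
  [ 10,  11,  19]
  [ 10, -17,  -9]

adj(A) = Cᵀ:
adj(A) = 
  [  4,  10,  10]
  [ 10,  11, -17]
  [  2,  19,  -9]

A⁻¹ = (-1/56) · adj(A):
A⁻¹ = 
  [ -1/14,  -5/28,  -5/28]
  [ -5/28, -11/56,  17/56]
  [ -1/28, -19/56,   9/56]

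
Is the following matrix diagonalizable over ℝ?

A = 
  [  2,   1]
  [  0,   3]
Yes

tr(A) = 5, det(A) = 6
Characteristic polynomial: λ² - tr(A)λ + det(A) = λ² - 5λ + 6
λ² - 5λ + 6 = (λ - 2)(λ - 3)
Eigenvalues: 3, 2
λ=2: alg. mult. = 1, geom. mult. = 2 - rank(A - (2)I) = 2 - 1 = 1
λ=3: alg. mult. = 1, geom. mult. = 2 - rank(A - (3)I) = 2 - 1 = 1
Sum of geometric multiplicities equals n, so A has n independent eigenvectors.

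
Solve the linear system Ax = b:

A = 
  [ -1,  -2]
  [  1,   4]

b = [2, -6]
x = [2, -2]

Row reduce the augmented matrix [A|b]:
R2 → R2 + (1)·R1
REF = 
  [ -1,  -2,   2]
  [  0,   2,  -4]

Back-substitution:
x₂ = (-4) / 2 = -2
x₁ = (2 - (-2)(-2)) / (-1) = 2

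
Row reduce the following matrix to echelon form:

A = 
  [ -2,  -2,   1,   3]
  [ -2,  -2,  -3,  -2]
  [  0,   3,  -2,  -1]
Row operations:
R2 → R2 - (1)·R1
Swap R2 ↔ R3

Resulting echelon form:
REF = 
  [ -2,  -2,   1,   3]
  [  0,   3,  -2,  -1]
  [  0,   0,  -4,  -5]

Rank = 3 (number of non-zero pivot rows).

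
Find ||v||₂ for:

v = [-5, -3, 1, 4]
7.141

||v||₂ = √((-5)² + (-3)² + (1)² + (4)²) = √51 = 7.141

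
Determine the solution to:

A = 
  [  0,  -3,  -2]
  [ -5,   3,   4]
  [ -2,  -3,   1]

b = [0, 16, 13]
x = [-2, -2, 3]

Row reduce the augmented matrix [A|b]:
Swap R1 ↔ R2
R3 → R3 - (2/5)·R1
R3 → R3 - (7/5)·R2
REF = 
  [  -5,    3,    4,   16]
  [   0,   -3,   -2,    0]
  [   0,    0, 11/5, 33/5]

Back-substitution:
x₃ = (33/5) / (11/5) = 3
x₂ = (0 - (-2)(3)) / (-3) = -2
x₁ = (16 - (3)(-2) - (4)(3)) / (-5) = -2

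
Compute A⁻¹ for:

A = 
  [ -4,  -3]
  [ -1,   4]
det(A) = (-4)(4) - (-3)(-1) = -19
For a 2×2 matrix, A⁻¹ = (1/det(A)) · [[d, -b], [-c, a]]
    = (-1/19) · [[4, 3], [1, -4]]

A⁻¹ = 
  [-4/19, -3/19]
  [-1/19,  4/19]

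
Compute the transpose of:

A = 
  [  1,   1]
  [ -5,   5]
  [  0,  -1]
Aᵀ = 
  [  1,  -5,   0]
  [  1,   5,  -1]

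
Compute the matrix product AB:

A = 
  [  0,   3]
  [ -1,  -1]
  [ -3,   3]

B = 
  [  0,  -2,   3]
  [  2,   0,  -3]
AB = 
  [  6,   0,  -9]
  [ -2,   2,   0]
  [  6,   6, -18]

A is 3×2 and B is 2×3, so AB is 3×3. Each entry is (row of A)·(column of B):
AB[1,1] = (0)(0) + (3)(2) = 6
AB[1,2] = (0)(-2) + (3)(0) = 0
AB[1,3] = (0)(3) + (3)(-3) = -9
AB[2,1] = (-1)(0) + (-1)(2) = -2
AB[2,2] = (-1)(-2) + (-1)(0) = 2
AB[2,3] = (-1)(3) + (-1)(-3) = 0
AB[3,1] = (-3)(0) + (3)(2) = 6
AB[3,2] = (-3)(-2) + (3)(0) = 6
AB[3,3] = (-3)(3) + (3)(-3) = -18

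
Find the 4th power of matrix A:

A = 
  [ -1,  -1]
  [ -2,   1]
A^4 = 
  [  9,   0]
  [  0,   9]

A² = A·A:
A²[1,1] = (-1)(-1) + (-1)(-2) = 3
A²[1,2] = (-1)(-1) + (-1)(1) = 0
A²[2,1] = (-2)(-1) + (1)(-2) = 0
A²[2,2] = (-2)(-1) + (1)(1) = 3
A² = 
  [  3,   0]
  [  0,   3]

A^3 = A^2·A:
A^3[1,1] = (3)(-1) + (0)(-2) = -3
A^3[1,2] = (3)(-1) + (0)(1) = -3
A^3[2,1] = (0)(-1) + (3)(-2) = -6
A^3[2,2] = (0)(-1) + (3)(1) = 3
A^3 = 
  [ -3,  -3]
  [ -6,   3]

A^4 = A^3·A:
A^4[1,1] = (-3)(-1) + (-3)(-2) = 9
A^4[1,2] = (-3)(-1) + (-3)(1) = 0
A^4[2,1] = (-6)(-1) + (3)(-2) = 0
A^4[2,2] = (-6)(-1) + (3)(1) = 9
A^4 = 
  [  9,   0]
  [  0,   9]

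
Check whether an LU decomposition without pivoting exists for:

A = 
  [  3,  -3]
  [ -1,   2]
Yes.
A[1,1] = 3 ≠ 0, so Gaussian elimination proceeds without a row swap: multiplier ℓ₂₁ = (-1)/(3) = -1/3, and U[2,2] = 2 - (-1/3)(-3) = 1.
L = 
  [   1,    0]
  [-1/3,    1]
U = 
  [  3,  -3]
  [  0,   1]
Check row 2 of LU: [(-1/3)(3), (-1/3)(-3) + 1] = [-1, 2] = row 2 of A ✓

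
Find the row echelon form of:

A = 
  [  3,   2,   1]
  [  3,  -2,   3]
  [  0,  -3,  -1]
Row operations:
R2 → R2 - (1)·R1
R3 → R3 - (3/4)·R2

Resulting echelon form:
REF = 
  [   3,    2,    1]
  [   0,   -4,    2]
  [   0,    0, -5/2]

Rank = 3 (number of non-zero pivot rows).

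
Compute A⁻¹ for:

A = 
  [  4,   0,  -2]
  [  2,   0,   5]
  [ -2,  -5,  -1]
det(A) = (4)·((0)(-1) - (5)(-5)) - (0)·((2)(-1) - (5)(-2)) + (-2)·((2)(-5) - (0)(-2))
  = (4)(25) - (0)(8) + (-2)(-10)
  = 120
det(A) = 120 ≠ 0, so A is invertible.

Cofactors Cᵢⱼ = (-1)ⁱ⁺ʲ·Mᵢⱼ:
C = 
  [ 25,  -8, -10]
  [ 10,  -8,  20]
  [  0, -24,   0]

adj(A) = Cᵀ:
adj(A) = 
  [ 25,  10,   0]
  [ -8,  -8, -24]
  [-10,  20,   0]

A⁻¹ = (1/120) · adj(A):
A⁻¹ = 
  [ 5/24,  1/12,     0]
  [-1/15, -1/15,  -1/5]
  [-1/12,   1/6,     0]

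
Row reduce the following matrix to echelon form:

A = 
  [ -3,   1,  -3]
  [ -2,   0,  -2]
Row operations:
R2 → R2 - (2/3)·R1

Resulting echelon form:
REF = 
  [  -3,    1,   -3]
  [   0, -2/3,    0]

Rank = 2 (number of non-zero pivot rows).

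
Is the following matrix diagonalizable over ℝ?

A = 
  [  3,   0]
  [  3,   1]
Yes

tr(A) = 4, det(A) = 3
Characteristic polynomial: λ² - tr(A)λ + det(A) = λ² - 4λ + 3
λ² - 4λ + 3 = (λ - 1)(λ - 3)
Eigenvalues: 3, 1
λ=1: alg. mult. = 1, geom. mult. = 2 - rank(A - (1)I) = 2 - 1 = 1
λ=3: alg. mult. = 1, geom. mult. = 2 - rank(A - (3)I) = 2 - 1 = 1
Sum of geometric multiplicities equals n, so A has n independent eigenvectors.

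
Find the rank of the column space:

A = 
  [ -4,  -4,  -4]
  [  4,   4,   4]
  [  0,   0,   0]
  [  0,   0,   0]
Row reduce:
R2 → R2 + (1)·R1
REF = 
  [ -4,  -4,  -4]
  [  0,   0,   0]
  [  0,   0,   0]
  [  0,   0,   0]
Pivot columns: 1 → 1 pivot.
dim(Col(A)) = number of pivot columns = 1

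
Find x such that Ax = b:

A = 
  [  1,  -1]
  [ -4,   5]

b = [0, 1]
x = [1, 1]

Row reduce the augmented matrix [A|b]:
R2 → R2 + (4)·R1
REF = 
  [  1,  -1,   0]
  [  0,   1,   1]

Back-substitution:
x₂ = 1 / 1 = 1
x₁ = (0 - (-1)(1)) / 1 = 1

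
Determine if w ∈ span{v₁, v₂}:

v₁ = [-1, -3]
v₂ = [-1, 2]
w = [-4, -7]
Yes

Form the augmented matrix and row-reduce:
[v₁|v₂|w] = 
  [ -1,  -1,  -4]
  [ -3,   2,  -7]
R2 → R2 - (3)·R1
REF = 
  [ -1,  -1,  -4]
  [  0,   5,   5]

No row of the form [0 0 | nonzero], so the system is consistent. Back-substitution gives c₁ = 3, c₂ = 1: w = (3)·v₁ + (1)·v₂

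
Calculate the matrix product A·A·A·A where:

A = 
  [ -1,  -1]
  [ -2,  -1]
A^4 = 
  [ 17,  12]
  [ 24,  17]

A² = A·A:
A²[1,1] = (-1)(-1) + (-1)(-2) = 3
A²[1,2] = (-1)(-1) + (-1)(-1) = 2
A²[2,1] = (-2)(-1) + (-1)(-2) = 4
A²[2,2] = (-2)(-1) + (-1)(-1) = 3
A² = 
  [  3,   2]
  [  4,   3]

A^3 = A^2·A:
A^3[1,1] = (3)(-1) + (2)(-2) = -7
A^3[1,2] = (3)(-1) + (2)(-1) = -5
A^3[2,1] = (4)(-1) + (3)(-2) = -10
A^3[2,2] = (4)(-1) + (3)(-1) = -7
A^3 = 
  [ -7,  -5]
  [-10,  -7]

A^4 = A^3·A:
A^4[1,1] = (-7)(-1) + (-5)(-2) = 17
A^4[1,2] = (-7)(-1) + (-5)(-1) = 12
A^4[2,1] = (-10)(-1) + (-7)(-2) = 24
A^4[2,2] = (-10)(-1) + (-7)(-1) = 17
A^4 = 
  [ 17,  12]
  [ 24,  17]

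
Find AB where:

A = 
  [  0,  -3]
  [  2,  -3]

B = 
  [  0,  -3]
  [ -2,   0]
A is 2×2 and B is 2×2, so AB is 2×2. Each entry is (row of A)·(column of B):
AB[1,1] = (0)(0) + (-3)(-2) = 6
AB[1,2] = (0)(-3) + (-3)(0) = 0
AB[2,1] = (2)(0) + (-3)(-2) = 6
AB[2,2] = (2)(-3) + (-3)(0) = -6

AB = 
  [  6,   0]
  [  6,  -6]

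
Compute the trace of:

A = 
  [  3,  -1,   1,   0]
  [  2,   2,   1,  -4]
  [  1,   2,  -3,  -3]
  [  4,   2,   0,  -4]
-2

tr(A) = 3 + 2 + -3 + -4 = -2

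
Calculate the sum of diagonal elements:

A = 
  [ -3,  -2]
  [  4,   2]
-1

tr(A) = -3 + 2 = -1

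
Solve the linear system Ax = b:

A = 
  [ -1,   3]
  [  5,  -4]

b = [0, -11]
Row reduce the augmented matrix [A|b]:
R2 → R2 + (5)·R1
REF = 
  [ -1,   3,   0]
  [  0,  11, -11]

Back-substitution:
x₂ = (-11) / 11 = -1
x₁ = (0 - (3)(-1)) / (-1) = -3

x = [-3, -1]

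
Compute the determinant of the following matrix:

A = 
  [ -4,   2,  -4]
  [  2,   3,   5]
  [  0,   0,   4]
Cofactor expansion along row 1:
det(A) = (-4)·((3)(4) - (5)(0)) - (2)·((2)(4) - (5)(0)) + (-4)·((2)(0) - (3)(0))
  = (-4)(12) - (2)(8) + (-4)(0)
  = -64

det(A) = -64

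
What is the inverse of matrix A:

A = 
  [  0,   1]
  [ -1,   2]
det(A) = (0)(2) - (1)(-1) = 1
For a 2×2 matrix, A⁻¹ = (1/det(A)) · [[d, -b], [-c, a]]
    = (1) · [[2, -1], [1, 0]]

A⁻¹ = 
  [  2,  -1]
  [  1,   0]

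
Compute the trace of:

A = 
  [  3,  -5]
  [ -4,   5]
8

tr(A) = 3 + 5 = 8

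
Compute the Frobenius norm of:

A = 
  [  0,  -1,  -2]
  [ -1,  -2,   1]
||A||_F = 3.317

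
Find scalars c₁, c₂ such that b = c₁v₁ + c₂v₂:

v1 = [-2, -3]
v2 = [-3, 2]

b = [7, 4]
c1 = -2, c2 = -1

b = -2·v1 + -1·v2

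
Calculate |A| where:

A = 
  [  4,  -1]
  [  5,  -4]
For a 2×2 matrix, det = ad - bc = (4)(-4) - (-1)(5) = -11

det(A) = -11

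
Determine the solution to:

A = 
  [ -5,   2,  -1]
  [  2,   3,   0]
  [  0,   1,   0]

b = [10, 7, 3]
x = [-1, 3, 1]

Row reduce the augmented matrix [A|b]:
R2 → R2 + (2/5)·R1
R3 → R3 - (5/19)·R2
REF = 
  [  -5,    2,   -1,   10]
  [   0, 19/5, -2/5,   11]
  [   0,    0, 2/19, 2/19]

Back-substitution:
x₃ = (2/19) / (2/19) = 1
x₂ = (11 - (-2/5)(1)) / (19/5) = 3
x₁ = (10 - (2)(3) - (-1)(1)) / (-5) = -1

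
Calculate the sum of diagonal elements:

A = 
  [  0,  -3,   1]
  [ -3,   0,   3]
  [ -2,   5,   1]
1

tr(A) = 0 + 0 + 1 = 1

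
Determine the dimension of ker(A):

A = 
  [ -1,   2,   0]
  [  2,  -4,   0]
nullity(A) = 2

Row reduce:
R2 → R2 + (2)·R1
REF = 
  [ -1,   2,   0]
  [  0,   0,   0]
Pivot columns: 1 → 1 pivot.
rank(A) = 1, so nullity(A) = 3 - 1 = 2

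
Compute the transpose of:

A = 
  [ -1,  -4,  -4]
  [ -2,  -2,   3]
Aᵀ = 
  [ -1,  -2]
  [ -4,  -2]
  [ -4,   3]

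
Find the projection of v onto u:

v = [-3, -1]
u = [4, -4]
proj_u(v) = [-1, 1]

v·u = (-3)(4) + (-1)(-4) = -8
u·u = (4)² + (-4)² = 32
proj_u(v) = (v·u / u·u) × u = (-8/32) × u = (-1/4) × u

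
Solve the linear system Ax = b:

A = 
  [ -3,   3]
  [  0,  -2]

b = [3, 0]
Row reduce the augmented matrix [A|b]:
(already in echelon form)
REF = 
  [ -3,   3,   3]
  [  0,  -2,   0]

Back-substitution:
x₂ = 0 / (-2) = 0
x₁ = (3 - (3)(0)) / (-3) = -1

x = [-1, 0]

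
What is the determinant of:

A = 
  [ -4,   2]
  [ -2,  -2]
For a 2×2 matrix, det = ad - bc = (-4)(-2) - (2)(-2) = 12

det(A) = 12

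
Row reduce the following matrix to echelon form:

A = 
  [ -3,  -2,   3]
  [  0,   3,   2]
Row operations:
No row operations needed (already in echelon form).

Resulting echelon form:
REF = 
  [ -3,  -2,   3]
  [  0,   3,   2]

Rank = 2 (number of non-zero pivot rows).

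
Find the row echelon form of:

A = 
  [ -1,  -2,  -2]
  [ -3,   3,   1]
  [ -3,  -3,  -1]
Row operations:
R2 → R2 - (3)·R1
R3 → R3 - (3)·R1
R3 → R3 - (1/3)·R2

Resulting echelon form:
REF = 
  [ -1,  -2,  -2]
  [  0,   9,   7]
  [  0,   0, 8/3]

Rank = 3 (number of non-zero pivot rows).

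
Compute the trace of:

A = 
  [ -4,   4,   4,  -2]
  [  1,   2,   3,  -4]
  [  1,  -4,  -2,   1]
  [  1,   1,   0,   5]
1

tr(A) = -4 + 2 + -2 + 5 = 1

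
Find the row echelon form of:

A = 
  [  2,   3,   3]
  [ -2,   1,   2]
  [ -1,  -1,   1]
Row operations:
R2 → R2 + (1)·R1
R3 → R3 + (1/2)·R1
R3 → R3 - (1/8)·R2

Resulting echelon form:
REF = 
  [   2,    3,    3]
  [   0,    4,    5]
  [   0,    0, 15/8]

Rank = 3 (number of non-zero pivot rows).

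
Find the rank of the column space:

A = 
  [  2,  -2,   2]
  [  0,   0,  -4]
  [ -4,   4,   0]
Row reduce:
R3 → R3 + (2)·R1
R3 → R3 + (1)·R2
REF = 
  [  2,  -2,   2]
  [  0,   0,  -4]
  [  0,   0,   0]
Pivot columns: 1, 3 → 2 pivots.
dim(Col(A)) = number of pivot columns = 2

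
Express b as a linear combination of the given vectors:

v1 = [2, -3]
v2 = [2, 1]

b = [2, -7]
c1 = 2, c2 = -1

b = 2·v1 + -1·v2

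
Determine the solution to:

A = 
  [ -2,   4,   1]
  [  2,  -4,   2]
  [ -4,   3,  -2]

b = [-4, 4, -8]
x = [2, 0, 0]

Row reduce the augmented matrix [A|b]:
R2 → R2 + (1)·R1
R3 → R3 - (2)·R1
Swap R2 ↔ R3
REF = 
  [ -2,   4,   1,  -4]
  [  0,  -5,  -4,   0]
  [  0,   0,   3,   0]

Back-substitution:
x₃ = 0 / 3 = 0
x₂ = (0 - (-4)(0)) / (-5) = 0
x₁ = (-4 - (4)(0) - (1)(0)) / (-2) = 2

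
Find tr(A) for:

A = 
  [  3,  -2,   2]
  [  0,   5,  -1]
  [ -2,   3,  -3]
5

tr(A) = 3 + 5 + -3 = 5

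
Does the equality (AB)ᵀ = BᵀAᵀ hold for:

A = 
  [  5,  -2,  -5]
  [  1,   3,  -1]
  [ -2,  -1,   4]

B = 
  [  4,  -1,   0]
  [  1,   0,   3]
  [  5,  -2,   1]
Yes

(AB)ᵀ = 
  [ -7,   2,  11]
  [  5,   1,  -6]
  [-11,   8,   1]

BᵀAᵀ = 
  [ -7,   2,  11]
  [  5,   1,  -6]
  [-11,   8,   1]

Both sides are equal — this is the standard identity (AB)ᵀ = BᵀAᵀ, which holds for all A, B.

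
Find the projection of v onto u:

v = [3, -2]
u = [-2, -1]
proj_u(v) = [8/5, 4/5]

v·u = (3)(-2) + (-2)(-1) = -4
u·u = (-2)² + (-1)² = 5
proj_u(v) = (v·u / u·u) × u = (-4/5) × u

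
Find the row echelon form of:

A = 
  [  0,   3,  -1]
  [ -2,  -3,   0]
Row operations:
Swap R1 ↔ R2

Resulting echelon form:
REF = 
  [ -2,  -3,   0]
  [  0,   3,  -1]

Rank = 2 (number of non-zero pivot rows).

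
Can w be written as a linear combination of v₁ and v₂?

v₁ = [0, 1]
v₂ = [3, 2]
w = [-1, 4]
Yes

Form the augmented matrix and row-reduce:
[v₁|v₂|w] = 
  [  0,   3,  -1]
  [  1,   2,   4]
Swap R1 ↔ R2
REF = 
  [  1,   2,   4]
  [  0,   3,  -1]

No row of the form [0 0 | nonzero], so the system is consistent. Back-substitution gives c₁ = 14/3, c₂ = -1/3: w = (14/3)·v₁ + (-1/3)·v₂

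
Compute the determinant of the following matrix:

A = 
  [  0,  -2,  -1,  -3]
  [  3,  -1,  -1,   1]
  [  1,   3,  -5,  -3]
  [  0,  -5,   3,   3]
-124

Cofactor expansion along row 1: det(A) = a₁₁M₁₁ - a₁₂M₁₂ + a₁₃M₁₃ - a₁₄M₁₄

M₁₁ = det[[-1, -1, 1]; [3, -5, -3]; [-5, 3, 3]]
  = (-1)·((-5)(3) - (-3)(3)) - (-1)·((3)(3) - (-3)(-5)) + (1)·((3)(3) - (-5)(-5))
  = (-1)(-6) - (-1)(-6) + (1)(-16)
  = -16
M₁₂ = det[[3, -1, 1]; [1, -5, -3]; [0, 3, 3]]
  = (3)·((-5)(3) - (-3)(3)) - (-1)·((1)(3) - (-3)(0)) + (1)·((1)(3) - (-5)(0))
  = (3)(-6) - (-1)(3) + (1)(3)
  = -12
M₁₃ = det[[3, -1, 1]; [1, 3, -3]; [0, -5, 3]]
  = (3)·((3)(3) - (-3)(-5)) - (-1)·((1)(3) - (-3)(0)) + (1)·((1)(-5) - (3)(0))
  = (3)(-6) - (-1)(3) + (1)(-5)
  = -20
M₁₄ = det[[3, -1, -1]; [1, 3, -5]; [0, -5, 3]]
  = (3)·((3)(3) - (-5)(-5)) - (-1)·((1)(3) - (-5)(0)) + (-1)·((1)(-5) - (3)(0))
  = (3)(-16) - (-1)(3) + (-1)(-5)
  = -40

det(A) = (0)(-16) - (-2)(-12) + (-1)(-20) - (-3)(-40) = -124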